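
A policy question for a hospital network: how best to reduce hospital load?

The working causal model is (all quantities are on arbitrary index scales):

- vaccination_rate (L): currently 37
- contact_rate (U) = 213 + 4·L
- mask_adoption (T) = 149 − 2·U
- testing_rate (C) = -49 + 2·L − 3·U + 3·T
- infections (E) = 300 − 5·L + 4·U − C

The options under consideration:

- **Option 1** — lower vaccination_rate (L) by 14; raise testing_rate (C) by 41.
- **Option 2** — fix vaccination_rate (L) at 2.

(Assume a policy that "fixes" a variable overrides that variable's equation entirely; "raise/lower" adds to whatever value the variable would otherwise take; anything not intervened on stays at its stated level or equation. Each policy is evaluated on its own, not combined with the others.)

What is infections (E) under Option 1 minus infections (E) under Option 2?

904

Option 1 (L − 14, C + 41):
  L = 37 − 14 = 23
  U = 213 + 4·23 = 305
  T = 149 − 2·305 = -461
  C = -49 + 2·23 − 3·305 + 3·(-461) (+41 from intervention) = -2260
  E = 300 − 5·23 + 4·305 − (-2260) = 3665
Option 2 (L := 2):
  L = 2
  U = 213 + 4·2 = 221
  T = 149 − 2·221 = -293
  C = -49 + 2·2 − 3·221 + 3·(-293) = -1587
  E = 300 − 5·2 + 4·221 − (-1587) = 2761
E: 3665 − 2761 = 904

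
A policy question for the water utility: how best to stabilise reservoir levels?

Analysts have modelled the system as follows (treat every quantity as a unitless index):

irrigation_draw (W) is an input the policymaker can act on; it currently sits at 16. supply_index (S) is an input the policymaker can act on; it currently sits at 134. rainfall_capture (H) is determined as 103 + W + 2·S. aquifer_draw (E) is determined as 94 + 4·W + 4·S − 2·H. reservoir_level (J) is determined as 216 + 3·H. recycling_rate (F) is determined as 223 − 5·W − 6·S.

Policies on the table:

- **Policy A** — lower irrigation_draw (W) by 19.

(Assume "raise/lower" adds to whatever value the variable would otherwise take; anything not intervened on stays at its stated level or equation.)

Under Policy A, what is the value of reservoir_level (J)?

1320

Policy A (W − 19):
  W = 16 − 19 = -3
  S = 134
  H = 103 + (-3) + 2·134 = 368
  J = 216 + 3·368 = 1320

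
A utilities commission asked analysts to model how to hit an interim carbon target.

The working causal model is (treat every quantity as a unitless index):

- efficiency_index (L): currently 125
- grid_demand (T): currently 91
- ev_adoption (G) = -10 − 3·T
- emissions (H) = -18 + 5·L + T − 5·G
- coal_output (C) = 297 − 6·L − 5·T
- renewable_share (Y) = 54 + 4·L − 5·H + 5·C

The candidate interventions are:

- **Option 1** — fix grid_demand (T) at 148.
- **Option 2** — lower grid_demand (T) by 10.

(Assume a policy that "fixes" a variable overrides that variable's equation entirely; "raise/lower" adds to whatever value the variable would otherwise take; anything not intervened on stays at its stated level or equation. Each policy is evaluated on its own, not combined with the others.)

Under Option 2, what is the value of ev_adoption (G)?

-253

Option 2 (T − 10):
  T = 91 − 10 = 81
  G = -10 − 3·81 = -253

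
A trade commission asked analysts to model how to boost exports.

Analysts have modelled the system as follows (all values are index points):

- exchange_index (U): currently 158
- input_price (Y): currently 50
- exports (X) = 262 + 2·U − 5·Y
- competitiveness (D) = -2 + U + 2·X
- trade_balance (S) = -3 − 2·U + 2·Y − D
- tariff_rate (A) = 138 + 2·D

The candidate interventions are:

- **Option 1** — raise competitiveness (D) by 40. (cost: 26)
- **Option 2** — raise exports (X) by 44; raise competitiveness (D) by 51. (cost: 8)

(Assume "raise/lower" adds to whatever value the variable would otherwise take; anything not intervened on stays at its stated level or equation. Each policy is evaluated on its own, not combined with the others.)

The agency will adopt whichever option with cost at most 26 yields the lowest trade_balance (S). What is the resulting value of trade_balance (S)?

Option 1 (D + 40):
  U = 158
  Y = 50
  X = 262 + 2·158 − 5·50 = 328
  D = -2 + 158 + 2·328 (+40 from intervention) = 852
  S = -3 − 2·158 + 2·50 − 852 = -1071
Option 2 (X + 44, D + 51):
  U = 158
  Y = 50
  X = 262 + 2·158 − 5·50 (+44 from intervention) = 372
  D = -2 + 158 + 2·372 (+51 from intervention) = 951
  S = -3 − 2·158 + 2·50 − 951 = -1170
Comparing — Option 1: S=-1071, Option 2: S=-1170. Lowest is -1170 (Option 2).

-1170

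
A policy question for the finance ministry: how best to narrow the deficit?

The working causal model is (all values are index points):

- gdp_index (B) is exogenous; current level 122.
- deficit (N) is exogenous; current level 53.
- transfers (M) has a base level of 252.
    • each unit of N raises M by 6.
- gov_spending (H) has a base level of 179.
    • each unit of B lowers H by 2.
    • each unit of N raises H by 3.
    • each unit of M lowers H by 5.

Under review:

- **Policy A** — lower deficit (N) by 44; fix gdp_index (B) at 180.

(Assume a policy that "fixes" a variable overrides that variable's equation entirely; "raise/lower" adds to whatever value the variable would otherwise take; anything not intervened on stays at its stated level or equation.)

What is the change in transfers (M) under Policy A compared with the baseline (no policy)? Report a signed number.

Baseline:
  N = 53
  M = 252 + 6·53 = 570
Policy A (N − 44, B := 180):
  N = 53 − 44 = 9
  M = 252 + 6·9 = 306
Change in M: 306 − 570 = -264

-264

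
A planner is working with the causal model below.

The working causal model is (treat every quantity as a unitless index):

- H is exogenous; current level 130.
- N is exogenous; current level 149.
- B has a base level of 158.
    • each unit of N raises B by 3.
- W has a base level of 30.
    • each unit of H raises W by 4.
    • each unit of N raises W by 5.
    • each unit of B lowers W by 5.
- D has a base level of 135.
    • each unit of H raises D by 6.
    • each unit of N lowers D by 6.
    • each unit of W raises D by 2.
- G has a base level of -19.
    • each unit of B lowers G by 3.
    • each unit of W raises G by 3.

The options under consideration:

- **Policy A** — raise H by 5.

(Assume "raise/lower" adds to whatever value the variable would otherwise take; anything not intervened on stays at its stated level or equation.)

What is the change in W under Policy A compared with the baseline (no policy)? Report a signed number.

Baseline:
  H = 130
  N = 149
  B = 158 + 3·149 = 605
  W = 30 + 4·130 + 5·149 − 5·605 = -1730
Policy A (H + 5):
  H = 130 + 5 = 135
  N = 149
  B = 158 + 3·149 = 605
  W = 30 + 4·135 + 5·149 − 5·605 = -1710
Change in W: -1710 − (-1730) = 20

20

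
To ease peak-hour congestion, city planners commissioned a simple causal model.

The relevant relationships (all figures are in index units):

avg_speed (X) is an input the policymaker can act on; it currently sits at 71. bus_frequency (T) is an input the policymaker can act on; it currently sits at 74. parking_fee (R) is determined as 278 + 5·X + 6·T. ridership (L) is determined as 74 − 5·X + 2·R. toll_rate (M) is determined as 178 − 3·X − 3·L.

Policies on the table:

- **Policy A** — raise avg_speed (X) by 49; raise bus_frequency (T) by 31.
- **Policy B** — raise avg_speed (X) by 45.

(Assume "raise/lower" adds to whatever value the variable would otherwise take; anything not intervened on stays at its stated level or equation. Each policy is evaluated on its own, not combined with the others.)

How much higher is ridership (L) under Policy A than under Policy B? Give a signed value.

Policy A (X + 49, T + 31):
  X = 71 + 49 = 120
  T = 74 + 31 = 105
  R = 278 + 5·120 + 6·105 = 1508
  L = 74 − 5·120 + 2·1508 = 2490
Policy B (X + 45):
  X = 71 + 45 = 116
  T = 74
  R = 278 + 5·116 + 6·74 = 1302
  L = 74 − 5·116 + 2·1302 = 2098
L: 2490 − 2098 = 392

392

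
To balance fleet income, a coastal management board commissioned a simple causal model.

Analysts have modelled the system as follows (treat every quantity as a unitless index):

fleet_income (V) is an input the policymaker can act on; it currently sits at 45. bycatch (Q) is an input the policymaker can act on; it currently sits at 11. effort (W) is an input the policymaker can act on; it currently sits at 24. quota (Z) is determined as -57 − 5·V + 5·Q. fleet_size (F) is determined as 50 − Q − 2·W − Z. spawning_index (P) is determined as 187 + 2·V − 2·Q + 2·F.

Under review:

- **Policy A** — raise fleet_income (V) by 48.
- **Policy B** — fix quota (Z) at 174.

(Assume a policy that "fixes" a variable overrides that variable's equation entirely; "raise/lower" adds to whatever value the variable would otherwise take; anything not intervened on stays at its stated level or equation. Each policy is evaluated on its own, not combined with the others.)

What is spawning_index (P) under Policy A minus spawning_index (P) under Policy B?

1378

Policy A (V + 48):
  V = 45 + 48 = 93
  Q = 11
  W = 24
  Z = -57 − 5·93 + 5·11 = -467
  F = 50 − 11 − 2·24 − (-467) = 458
  P = 187 + 2·93 − 2·11 + 2·458 = 1267
Policy B (Z := 174):
  V = 45
  Q = 11
  W = 24
  Z = 174
  F = 50 − 11 − 2·24 − 174 = -183
  P = 187 + 2·45 − 2·11 + 2·(-183) = -111
P: 1267 − (-111) = 1378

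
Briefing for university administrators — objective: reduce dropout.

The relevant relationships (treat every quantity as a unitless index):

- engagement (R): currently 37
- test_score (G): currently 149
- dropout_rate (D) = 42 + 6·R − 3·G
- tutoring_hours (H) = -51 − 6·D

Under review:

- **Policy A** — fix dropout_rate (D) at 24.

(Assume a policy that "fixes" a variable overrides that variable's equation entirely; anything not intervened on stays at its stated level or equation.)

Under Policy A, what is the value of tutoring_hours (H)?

-195

Policy A (D := 24):
  R = 37
  G = 149
  D = 24
  H = -51 − 6·24 = -195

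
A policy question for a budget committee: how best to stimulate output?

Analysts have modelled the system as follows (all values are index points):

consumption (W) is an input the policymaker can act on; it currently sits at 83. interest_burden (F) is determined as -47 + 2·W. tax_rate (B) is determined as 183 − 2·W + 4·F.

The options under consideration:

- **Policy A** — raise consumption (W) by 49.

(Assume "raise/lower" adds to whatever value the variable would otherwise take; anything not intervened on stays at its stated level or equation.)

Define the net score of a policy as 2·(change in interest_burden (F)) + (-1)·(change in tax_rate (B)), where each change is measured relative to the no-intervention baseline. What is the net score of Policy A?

Baseline:
  W = 83
  F = -47 + 2·83 = 119
  B = 183 − 2·83 + 4·119 = 493
Policy A (W + 49):
  W = 83 + 49 = 132
  F = -47 + 2·132 = 217
  B = 183 − 2·132 + 4·217 = 787
ΔF = 217 − 119 = 98; ΔB = 787 − 493 = 294
Score = 2·98 + (-1)·294 = -98

-98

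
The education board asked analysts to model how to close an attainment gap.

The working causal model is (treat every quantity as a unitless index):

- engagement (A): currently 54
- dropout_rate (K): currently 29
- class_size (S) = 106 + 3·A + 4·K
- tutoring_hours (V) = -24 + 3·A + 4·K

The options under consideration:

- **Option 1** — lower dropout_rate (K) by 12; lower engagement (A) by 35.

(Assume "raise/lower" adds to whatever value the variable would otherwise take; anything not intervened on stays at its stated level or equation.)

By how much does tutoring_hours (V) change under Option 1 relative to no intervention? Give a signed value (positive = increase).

-153

Baseline:
  A = 54
  K = 29
  V = -24 + 3·54 + 4·29 = 254
Option 1 (K − 12, A − 35):
  A = 54 − 35 = 19
  K = 29 − 12 = 17
  V = -24 + 3·19 + 4·17 = 101
Change in V: 101 − 254 = -153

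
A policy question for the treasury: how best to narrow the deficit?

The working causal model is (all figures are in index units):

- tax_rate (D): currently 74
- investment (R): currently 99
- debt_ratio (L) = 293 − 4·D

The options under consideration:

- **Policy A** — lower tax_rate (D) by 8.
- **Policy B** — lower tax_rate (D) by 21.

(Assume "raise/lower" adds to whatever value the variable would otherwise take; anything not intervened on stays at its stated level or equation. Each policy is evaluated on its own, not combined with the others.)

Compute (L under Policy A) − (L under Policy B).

-52

Policy A (D − 8):
  D = 74 − 8 = 66
  L = 293 − 4·66 = 29
Policy B (D − 21):
  D = 74 − 21 = 53
  L = 293 − 4·53 = 81
L: 29 − 81 = -52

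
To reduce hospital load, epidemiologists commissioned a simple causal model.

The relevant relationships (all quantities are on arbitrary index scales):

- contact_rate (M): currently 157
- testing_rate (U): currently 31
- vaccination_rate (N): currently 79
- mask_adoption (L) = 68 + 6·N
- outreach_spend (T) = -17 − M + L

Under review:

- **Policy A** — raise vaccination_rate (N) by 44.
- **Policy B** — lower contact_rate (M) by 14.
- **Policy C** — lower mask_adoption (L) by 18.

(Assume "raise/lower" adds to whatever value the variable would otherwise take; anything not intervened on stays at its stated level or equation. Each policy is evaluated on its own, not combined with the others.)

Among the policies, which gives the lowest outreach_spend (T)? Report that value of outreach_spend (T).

350

Policy A (N + 44):
  M = 157
  N = 79 + 44 = 123
  L = 68 + 6·123 = 806
  T = -17 − 157 + 806 = 632
Policy B (M − 14):
  M = 157 − 14 = 143
  N = 79
  L = 68 + 6·79 = 542
  T = -17 − 143 + 542 = 382
Policy C (L − 18):
  M = 157
  N = 79
  L = 68 + 6·79 (−18 from intervention) = 524
  T = -17 − 157 + 524 = 350
Comparing — Policy A: T=632, Policy B: T=382, Policy C: T=350. Lowest is 350 (Policy C).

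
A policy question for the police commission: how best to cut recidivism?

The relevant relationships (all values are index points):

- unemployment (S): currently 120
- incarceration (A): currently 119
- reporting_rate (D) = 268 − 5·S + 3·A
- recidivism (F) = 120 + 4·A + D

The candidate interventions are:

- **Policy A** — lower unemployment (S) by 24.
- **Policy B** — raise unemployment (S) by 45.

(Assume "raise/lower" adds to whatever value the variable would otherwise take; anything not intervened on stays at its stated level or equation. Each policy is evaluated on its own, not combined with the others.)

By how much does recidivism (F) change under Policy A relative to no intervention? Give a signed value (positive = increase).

120

Baseline:
  S = 120
  A = 119
  D = 268 − 5·120 + 3·119 = 25
  F = 120 + 4·119 + 25 = 621
Policy A (S − 24):
  S = 120 − 24 = 96
  A = 119
  D = 268 − 5·96 + 3·119 = 145
  F = 120 + 4·119 + 145 = 741
Change in F: 741 − 621 = 120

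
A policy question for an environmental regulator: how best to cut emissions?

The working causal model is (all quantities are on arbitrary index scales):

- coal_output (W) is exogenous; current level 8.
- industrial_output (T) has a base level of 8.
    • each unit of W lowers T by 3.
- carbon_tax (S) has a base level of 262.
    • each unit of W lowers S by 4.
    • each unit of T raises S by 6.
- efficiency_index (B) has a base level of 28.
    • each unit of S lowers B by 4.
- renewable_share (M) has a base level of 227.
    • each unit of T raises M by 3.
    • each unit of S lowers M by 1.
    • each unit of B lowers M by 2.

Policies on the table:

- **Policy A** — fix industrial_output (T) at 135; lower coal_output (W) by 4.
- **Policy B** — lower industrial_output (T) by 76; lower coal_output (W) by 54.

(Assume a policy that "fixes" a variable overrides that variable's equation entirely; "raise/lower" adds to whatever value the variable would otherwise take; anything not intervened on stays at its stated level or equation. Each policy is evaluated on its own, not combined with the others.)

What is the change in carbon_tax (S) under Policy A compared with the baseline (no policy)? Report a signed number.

922

Baseline:
  W = 8
  T = 8 − 3·8 = -16
  S = 262 − 4·8 + 6·(-16) = 134
Policy A (T := 135, W − 4):
  W = 8 − 4 = 4
  T = 135
  S = 262 − 4·4 + 6·135 = 1056
Change in S: 1056 − 134 = 922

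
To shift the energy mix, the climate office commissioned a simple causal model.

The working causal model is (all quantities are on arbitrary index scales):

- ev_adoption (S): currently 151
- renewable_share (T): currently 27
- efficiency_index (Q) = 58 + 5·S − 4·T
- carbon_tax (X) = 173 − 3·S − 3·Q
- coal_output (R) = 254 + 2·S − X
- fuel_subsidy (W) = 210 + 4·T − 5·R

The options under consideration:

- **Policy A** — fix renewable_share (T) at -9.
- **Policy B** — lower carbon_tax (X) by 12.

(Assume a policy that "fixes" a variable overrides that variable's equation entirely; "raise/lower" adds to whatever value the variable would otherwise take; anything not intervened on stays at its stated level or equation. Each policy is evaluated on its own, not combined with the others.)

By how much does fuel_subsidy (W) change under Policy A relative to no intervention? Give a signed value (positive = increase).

Baseline:
  S = 151
  T = 27
  Q = 58 + 5·151 − 4·27 = 705
  X = 173 − 3·151 − 3·705 = -2395
  R = 254 + 2·151 − (-2395) = 2951
  W = 210 + 4·27 − 5·2951 = -14437
Policy A (T := -9):
  S = 151
  T = -9
  Q = 58 + 5·151 − 4·(-9) = 849
  X = 173 − 3·151 − 3·849 = -2827
  R = 254 + 2·151 − (-2827) = 3383
  W = 210 + 4·(-9) − 5·3383 = -16741
Change in W: -16741 − (-14437) = -2304

-2304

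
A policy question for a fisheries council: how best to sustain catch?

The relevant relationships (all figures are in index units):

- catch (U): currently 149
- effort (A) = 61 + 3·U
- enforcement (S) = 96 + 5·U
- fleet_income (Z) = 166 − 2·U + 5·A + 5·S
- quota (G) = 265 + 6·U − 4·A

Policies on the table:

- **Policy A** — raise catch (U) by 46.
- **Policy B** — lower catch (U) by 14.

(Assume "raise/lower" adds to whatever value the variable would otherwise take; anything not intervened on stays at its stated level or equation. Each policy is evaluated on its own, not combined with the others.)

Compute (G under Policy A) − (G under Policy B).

-360

Policy A (U + 46):
  U = 149 + 46 = 195
  A = 61 + 3·195 = 646
  G = 265 + 6·195 − 4·646 = -1149
Policy B (U − 14):
  U = 149 − 14 = 135
  A = 61 + 3·135 = 466
  G = 265 + 6·135 − 4·466 = -789
G: -1149 − (-789) = -360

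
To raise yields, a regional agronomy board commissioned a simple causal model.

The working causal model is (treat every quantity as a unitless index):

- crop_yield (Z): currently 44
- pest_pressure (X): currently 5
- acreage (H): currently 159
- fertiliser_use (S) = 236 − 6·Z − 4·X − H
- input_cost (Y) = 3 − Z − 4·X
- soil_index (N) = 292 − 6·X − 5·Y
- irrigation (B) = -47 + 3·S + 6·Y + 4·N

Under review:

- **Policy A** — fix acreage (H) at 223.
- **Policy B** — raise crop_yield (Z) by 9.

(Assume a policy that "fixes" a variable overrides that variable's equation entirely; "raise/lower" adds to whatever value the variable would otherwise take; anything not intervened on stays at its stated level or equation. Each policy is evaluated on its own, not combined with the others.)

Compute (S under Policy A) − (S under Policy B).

-10

Policy A (H := 223):
  Z = 44
  X = 5
  H = 223
  S = 236 − 6·44 − 4·5 − 223 = -271
Policy B (Z + 9):
  Z = 44 + 9 = 53
  X = 5
  H = 159
  S = 236 − 6·53 − 4·5 − 159 = -261
S: -271 − (-261) = -10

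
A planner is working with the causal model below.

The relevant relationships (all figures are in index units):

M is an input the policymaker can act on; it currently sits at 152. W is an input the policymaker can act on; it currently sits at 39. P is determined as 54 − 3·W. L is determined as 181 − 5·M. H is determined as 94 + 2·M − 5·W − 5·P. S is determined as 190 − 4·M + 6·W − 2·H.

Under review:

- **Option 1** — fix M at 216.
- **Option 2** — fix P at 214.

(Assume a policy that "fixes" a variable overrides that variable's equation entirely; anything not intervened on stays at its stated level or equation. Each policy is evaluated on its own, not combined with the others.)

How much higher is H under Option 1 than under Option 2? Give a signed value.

1513

Option 1 (M := 216):
  M = 216
  W = 39
  P = 54 − 3·39 = -63
  H = 94 + 2·216 − 5·39 − 5·(-63) = 646
Option 2 (P := 214):
  M = 152
  W = 39
  P = 214
  H = 94 + 2·152 − 5·39 − 5·214 = -867
H: 646 − (-867) = 1513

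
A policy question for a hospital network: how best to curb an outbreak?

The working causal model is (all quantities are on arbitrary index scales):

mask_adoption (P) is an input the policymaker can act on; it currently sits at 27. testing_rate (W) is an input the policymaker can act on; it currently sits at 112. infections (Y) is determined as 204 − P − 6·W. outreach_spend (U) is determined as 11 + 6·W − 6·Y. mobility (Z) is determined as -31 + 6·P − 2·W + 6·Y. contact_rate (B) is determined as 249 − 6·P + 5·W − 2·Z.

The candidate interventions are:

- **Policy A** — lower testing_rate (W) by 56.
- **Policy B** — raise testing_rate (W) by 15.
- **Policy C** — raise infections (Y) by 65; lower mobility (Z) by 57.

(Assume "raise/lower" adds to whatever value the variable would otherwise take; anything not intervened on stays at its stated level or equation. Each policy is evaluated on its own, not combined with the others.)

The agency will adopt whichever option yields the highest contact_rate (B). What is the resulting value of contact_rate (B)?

7988

Policy A (W − 56):
  P = 27
  W = 112 − 56 = 56
  Y = 204 − 27 − 6·56 = -159
  Z = -31 + 6·27 − 2·56 + 6·(-159) = -935
  B = 249 − 6·27 + 5·56 − 2·(-935) = 2237
Policy B (W + 15):
  P = 27
  W = 112 + 15 = 127
  Y = 204 − 27 − 6·127 = -585
  Z = -31 + 6·27 − 2·127 + 6·(-585) = -3633
  B = 249 − 6·27 + 5·127 − 2·(-3633) = 7988
Policy C (Y + 65, Z − 57):
  P = 27
  W = 112
  Y = 204 − 27 − 6·112 (+65 from intervention) = -430
  Z = -31 + 6·27 − 2·112 + 6·(-430) (−57 from intervention) = -2730
  B = 249 − 6·27 + 5·112 − 2·(-2730) = 6107
Comparing — Policy A: B=2237, Policy B: B=7988, Policy C: B=6107. Highest is 7988 (Policy B).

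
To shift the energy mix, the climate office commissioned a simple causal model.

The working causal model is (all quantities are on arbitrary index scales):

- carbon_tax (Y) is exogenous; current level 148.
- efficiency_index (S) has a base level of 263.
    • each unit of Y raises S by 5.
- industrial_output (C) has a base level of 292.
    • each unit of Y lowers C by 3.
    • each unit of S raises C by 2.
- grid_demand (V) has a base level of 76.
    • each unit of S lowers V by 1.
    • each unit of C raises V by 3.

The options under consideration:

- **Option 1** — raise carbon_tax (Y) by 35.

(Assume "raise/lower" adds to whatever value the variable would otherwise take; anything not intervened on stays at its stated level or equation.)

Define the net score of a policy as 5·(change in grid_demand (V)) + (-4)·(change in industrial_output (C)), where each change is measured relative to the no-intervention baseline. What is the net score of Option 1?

1820

Baseline:
  Y = 148
  S = 263 + 5·148 = 1003
  C = 292 − 3·148 + 2·1003 = 1854
  V = 76 − 1003 + 3·1854 = 4635
Option 1 (Y + 35):
  Y = 148 + 35 = 183
  S = 263 + 5·183 = 1178
  C = 292 − 3·183 + 2·1178 = 2099
  V = 76 − 1178 + 3·2099 = 5195
ΔV = 5195 − 4635 = 560; ΔC = 2099 − 1854 = 245
Score = 5·560 + (-4)·245 = 1820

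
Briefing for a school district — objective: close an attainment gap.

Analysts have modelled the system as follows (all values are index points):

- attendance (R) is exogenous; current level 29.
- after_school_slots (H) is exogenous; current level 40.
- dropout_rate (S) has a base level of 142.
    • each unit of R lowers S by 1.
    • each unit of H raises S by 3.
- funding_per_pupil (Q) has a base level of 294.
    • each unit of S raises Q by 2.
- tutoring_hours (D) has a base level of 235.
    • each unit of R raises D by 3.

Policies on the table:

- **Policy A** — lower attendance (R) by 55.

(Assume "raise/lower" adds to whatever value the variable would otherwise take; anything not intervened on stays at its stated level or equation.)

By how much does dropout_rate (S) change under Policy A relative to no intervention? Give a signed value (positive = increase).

Baseline:
  R = 29
  H = 40
  S = 142 − 29 + 3·40 = 233
Policy A (R − 55):
  R = 29 − 55 = -26
  H = 40
  S = 142 − (-26) + 3·40 = 288
Change in S: 288 − 233 = 55

55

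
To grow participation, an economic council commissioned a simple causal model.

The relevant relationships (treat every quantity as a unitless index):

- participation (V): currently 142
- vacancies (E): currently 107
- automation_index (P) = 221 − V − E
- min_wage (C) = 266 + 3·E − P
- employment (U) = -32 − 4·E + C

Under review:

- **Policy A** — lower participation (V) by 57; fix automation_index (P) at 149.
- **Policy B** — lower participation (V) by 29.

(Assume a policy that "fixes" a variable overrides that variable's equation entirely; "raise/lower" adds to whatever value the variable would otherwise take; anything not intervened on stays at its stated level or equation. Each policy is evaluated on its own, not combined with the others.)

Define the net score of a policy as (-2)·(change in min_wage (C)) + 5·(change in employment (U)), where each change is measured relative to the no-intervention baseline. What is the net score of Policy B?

Baseline:
  V = 142
  E = 107
  P = 221 − 142 − 107 = -28
  C = 266 + 3·107 − (-28) = 615
  U = -32 − 4·107 + 615 = 155
Policy B (V − 29):
  V = 142 − 29 = 113
  E = 107
  P = 221 − 113 − 107 = 1
  C = 266 + 3·107 − 1 = 586
  U = -32 − 4·107 + 586 = 126
ΔC = 586 − 615 = -29; ΔU = 126 − 155 = -29
Score = (-2)·(-29) + 5·(-29) = -87

-87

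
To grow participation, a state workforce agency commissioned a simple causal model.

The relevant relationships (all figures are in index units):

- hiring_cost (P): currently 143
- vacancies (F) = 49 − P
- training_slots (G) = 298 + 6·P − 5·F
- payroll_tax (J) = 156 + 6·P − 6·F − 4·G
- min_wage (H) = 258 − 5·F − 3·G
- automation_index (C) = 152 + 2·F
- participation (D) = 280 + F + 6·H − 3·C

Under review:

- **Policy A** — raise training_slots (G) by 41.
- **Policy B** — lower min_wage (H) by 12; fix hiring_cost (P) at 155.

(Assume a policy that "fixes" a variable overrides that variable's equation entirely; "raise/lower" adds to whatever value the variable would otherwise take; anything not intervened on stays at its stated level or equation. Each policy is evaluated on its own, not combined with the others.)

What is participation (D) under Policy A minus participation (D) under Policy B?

1290

Policy A (G + 41):
  P = 143
  F = 49 − 143 = -94
  G = 298 + 6·143 − 5·(-94) (+41 from intervention) = 1667
  H = 258 − 5·(-94) − 3·1667 = -4273
  C = 152 + 2·(-94) = -36
  D = 280 + (-94) + 6·(-4273) − 3·(-36) = -25344
Policy B (H − 12, P := 155):
  P = 155
  F = 49 − 155 = -106
  G = 298 + 6·155 − 5·(-106) = 1758
  H = 258 − 5·(-106) − 3·1758 (−12 from intervention) = -4498
  C = 152 + 2·(-106) = -60
  D = 280 + (-106) + 6·(-4498) − 3·(-60) = -26634
D: -25344 − (-26634) = 1290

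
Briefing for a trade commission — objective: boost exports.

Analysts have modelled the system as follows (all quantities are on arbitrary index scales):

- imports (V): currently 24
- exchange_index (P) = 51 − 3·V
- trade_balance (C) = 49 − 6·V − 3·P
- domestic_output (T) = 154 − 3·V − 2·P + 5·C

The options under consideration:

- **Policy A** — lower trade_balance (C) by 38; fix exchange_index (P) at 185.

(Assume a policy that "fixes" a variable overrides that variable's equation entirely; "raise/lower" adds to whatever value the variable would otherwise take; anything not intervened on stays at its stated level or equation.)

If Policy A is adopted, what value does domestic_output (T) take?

Policy A (C − 38, P := 185):
  V = 24
  P = 185
  C = 49 − 6·24 − 3·185 (−38 from intervention) = -688
  T = 154 − 3·24 − 2·185 + 5·(-688) = -3728

-3728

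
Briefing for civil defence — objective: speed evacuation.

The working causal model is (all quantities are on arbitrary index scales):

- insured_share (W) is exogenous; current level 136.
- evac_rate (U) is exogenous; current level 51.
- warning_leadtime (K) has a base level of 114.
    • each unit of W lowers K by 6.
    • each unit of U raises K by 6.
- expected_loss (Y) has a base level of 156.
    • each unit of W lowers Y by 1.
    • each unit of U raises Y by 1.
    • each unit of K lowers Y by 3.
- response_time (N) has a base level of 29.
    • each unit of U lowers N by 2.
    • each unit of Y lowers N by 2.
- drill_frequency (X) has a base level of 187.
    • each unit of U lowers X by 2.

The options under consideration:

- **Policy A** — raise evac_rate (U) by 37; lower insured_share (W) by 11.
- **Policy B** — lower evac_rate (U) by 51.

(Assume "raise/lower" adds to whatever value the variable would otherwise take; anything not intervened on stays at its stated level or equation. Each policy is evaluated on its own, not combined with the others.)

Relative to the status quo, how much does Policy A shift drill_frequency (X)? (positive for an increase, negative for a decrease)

Baseline:
  U = 51
  X = 187 − 2·51 = 85
Policy A (U + 37, W − 11):
  U = 51 + 37 = 88
  X = 187 − 2·88 = 11
Change in X: 11 − 85 = -74

-74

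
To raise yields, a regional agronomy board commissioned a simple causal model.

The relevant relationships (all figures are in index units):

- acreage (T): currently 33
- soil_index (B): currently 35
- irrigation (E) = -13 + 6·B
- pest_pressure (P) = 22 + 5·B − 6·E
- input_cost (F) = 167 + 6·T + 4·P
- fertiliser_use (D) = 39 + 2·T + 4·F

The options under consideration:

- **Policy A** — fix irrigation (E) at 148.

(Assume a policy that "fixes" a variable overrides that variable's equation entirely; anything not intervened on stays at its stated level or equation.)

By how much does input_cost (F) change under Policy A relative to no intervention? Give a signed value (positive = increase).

1176

Baseline:
  T = 33
  B = 35
  E = -13 + 6·35 = 197
  P = 22 + 5·35 − 6·197 = -985
  F = 167 + 6·33 + 4·(-985) = -3575
Policy A (E := 148):
  T = 33
  B = 35
  E = 148
  P = 22 + 5·35 − 6·148 = -691
  F = 167 + 6·33 + 4·(-691) = -2399
Change in F: -2399 − (-3575) = 1176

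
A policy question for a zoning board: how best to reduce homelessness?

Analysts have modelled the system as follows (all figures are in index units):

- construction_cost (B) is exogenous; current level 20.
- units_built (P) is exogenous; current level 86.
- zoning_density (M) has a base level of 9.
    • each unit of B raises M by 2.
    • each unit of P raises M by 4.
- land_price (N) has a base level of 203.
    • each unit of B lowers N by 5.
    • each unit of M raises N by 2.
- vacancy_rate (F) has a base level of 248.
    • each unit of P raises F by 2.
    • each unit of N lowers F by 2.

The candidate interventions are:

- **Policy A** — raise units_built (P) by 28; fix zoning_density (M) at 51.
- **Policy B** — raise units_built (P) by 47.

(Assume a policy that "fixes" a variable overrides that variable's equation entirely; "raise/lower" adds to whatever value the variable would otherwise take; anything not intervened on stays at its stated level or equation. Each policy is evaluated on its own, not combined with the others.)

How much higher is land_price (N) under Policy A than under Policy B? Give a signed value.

Policy A (P + 28, M := 51):
  B = 20
  P = 86 + 28 = 114
  M = 51
  N = 203 − 5·20 + 2·51 = 205
Policy B (P + 47):
  B = 20
  P = 86 + 47 = 133
  M = 9 + 2·20 + 4·133 = 581
  N = 203 − 5·20 + 2·581 = 1265
N: 205 − 1265 = -1060

-1060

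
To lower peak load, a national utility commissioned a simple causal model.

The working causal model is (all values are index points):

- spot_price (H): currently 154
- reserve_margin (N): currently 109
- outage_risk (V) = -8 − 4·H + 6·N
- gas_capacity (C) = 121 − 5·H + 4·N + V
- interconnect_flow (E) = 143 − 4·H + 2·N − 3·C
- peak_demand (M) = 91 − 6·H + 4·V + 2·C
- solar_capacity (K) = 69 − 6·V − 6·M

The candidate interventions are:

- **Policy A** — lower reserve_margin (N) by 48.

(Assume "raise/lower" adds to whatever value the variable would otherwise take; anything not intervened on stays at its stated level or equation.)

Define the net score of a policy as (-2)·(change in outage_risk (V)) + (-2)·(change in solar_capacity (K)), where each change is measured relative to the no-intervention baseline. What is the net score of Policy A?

-28224

Baseline:
  H = 154
  N = 109
  V = -8 − 4·154 + 6·109 = 30
  C = 121 − 5·154 + 4·109 + 30 = -183
  M = 91 − 6·154 + 4·30 + 2·(-183) = -1079
  K = 69 − 6·30 − 6·(-1079) = 6363
Policy A (N − 48):
  H = 154
  N = 109 − 48 = 61
  V = -8 − 4·154 + 6·61 = -258
  C = 121 − 5·154 + 4·61 + (-258) = -663
  M = 91 − 6·154 + 4·(-258) + 2·(-663) = -3191
  K = 69 − 6·(-258) − 6·(-3191) = 20763
ΔV = -258 − 30 = -288; ΔK = 20763 − 6363 = 14400
Score = (-2)·(-288) + (-2)·14400 = -28224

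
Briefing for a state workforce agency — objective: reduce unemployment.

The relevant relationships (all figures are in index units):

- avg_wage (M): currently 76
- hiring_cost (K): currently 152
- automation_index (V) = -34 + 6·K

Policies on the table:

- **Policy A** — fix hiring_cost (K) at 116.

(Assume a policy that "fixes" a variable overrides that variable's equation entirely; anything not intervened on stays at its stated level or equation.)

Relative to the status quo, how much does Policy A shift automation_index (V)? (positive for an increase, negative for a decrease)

-216

Baseline:
  K = 152
  V = -34 + 6·152 = 878
Policy A (K := 116):
  K = 116
  V = -34 + 6·116 = 662
Change in V: 662 − 878 = -216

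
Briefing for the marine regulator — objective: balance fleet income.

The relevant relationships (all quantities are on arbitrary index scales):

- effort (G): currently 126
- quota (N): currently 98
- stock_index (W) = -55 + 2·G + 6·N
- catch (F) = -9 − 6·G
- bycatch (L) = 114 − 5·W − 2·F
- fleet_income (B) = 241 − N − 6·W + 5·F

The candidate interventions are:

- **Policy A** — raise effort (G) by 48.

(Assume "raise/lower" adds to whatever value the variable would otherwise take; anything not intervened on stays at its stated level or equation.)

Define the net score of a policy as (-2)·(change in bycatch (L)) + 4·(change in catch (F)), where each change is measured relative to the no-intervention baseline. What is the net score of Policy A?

-1344

Baseline:
  G = 126
  N = 98
  W = -55 + 2·126 + 6·98 = 785
  F = -9 − 6·126 = -765
  L = 114 − 5·785 − 2·(-765) = -2281
Policy A (G + 48):
  G = 126 + 48 = 174
  N = 98
  W = -55 + 2·174 + 6·98 = 881
  F = -9 − 6·174 = -1053
  L = 114 − 5·881 − 2·(-1053) = -2185
ΔL = -2185 − (-2281) = 96; ΔF = -1053 − (-765) = -288
Score = (-2)·96 + 4·(-288) = -1344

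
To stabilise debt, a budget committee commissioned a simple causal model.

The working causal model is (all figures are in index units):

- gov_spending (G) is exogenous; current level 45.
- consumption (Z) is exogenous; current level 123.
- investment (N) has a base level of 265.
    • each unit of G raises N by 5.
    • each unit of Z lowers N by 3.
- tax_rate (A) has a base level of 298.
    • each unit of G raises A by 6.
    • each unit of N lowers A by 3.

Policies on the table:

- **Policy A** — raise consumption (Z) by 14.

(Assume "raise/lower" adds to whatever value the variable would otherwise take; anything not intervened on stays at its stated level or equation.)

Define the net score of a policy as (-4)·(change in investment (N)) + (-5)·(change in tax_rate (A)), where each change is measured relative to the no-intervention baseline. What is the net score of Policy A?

-462

Baseline:
  G = 45
  Z = 123
  N = 265 + 5·45 − 3·123 = 121
  A = 298 + 6·45 − 3·121 = 205
Policy A (Z + 14):
  G = 45
  Z = 123 + 14 = 137
  N = 265 + 5·45 − 3·137 = 79
  A = 298 + 6·45 − 3·79 = 331
ΔN = 79 − 121 = -42; ΔA = 331 − 205 = 126
Score = (-4)·(-42) + (-5)·126 = -462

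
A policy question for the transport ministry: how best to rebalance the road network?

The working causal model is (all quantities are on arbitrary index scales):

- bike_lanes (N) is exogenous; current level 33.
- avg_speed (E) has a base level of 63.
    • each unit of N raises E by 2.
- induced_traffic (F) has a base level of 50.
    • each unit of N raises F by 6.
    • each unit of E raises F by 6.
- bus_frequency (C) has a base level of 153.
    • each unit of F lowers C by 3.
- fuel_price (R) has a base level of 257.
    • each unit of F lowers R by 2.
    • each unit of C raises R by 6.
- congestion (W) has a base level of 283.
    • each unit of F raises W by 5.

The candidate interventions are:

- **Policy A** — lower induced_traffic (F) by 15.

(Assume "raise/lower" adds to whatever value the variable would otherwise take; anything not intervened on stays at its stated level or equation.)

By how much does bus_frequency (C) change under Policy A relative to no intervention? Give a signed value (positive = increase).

Baseline:
  N = 33
  E = 63 + 2·33 = 129
  F = 50 + 6·33 + 6·129 = 1022
  C = 153 − 3·1022 = -2913
Policy A (F − 15):
  N = 33
  E = 63 + 2·33 = 129
  F = 50 + 6·33 + 6·129 (−15 from intervention) = 1007
  C = 153 − 3·1007 = -2868
Change in C: -2868 − (-2913) = 45

45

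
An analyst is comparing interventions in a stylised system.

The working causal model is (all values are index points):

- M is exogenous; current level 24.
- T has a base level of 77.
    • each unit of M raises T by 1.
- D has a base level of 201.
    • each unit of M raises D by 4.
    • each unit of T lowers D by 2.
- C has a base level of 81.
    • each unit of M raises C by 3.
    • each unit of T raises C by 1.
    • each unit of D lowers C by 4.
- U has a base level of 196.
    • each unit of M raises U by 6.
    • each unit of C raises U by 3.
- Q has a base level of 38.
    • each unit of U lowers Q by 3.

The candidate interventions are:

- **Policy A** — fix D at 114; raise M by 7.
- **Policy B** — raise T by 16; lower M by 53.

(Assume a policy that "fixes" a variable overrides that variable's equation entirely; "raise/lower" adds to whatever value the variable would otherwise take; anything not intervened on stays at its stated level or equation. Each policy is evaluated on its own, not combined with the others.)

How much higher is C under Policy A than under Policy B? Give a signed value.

Policy A (D := 114, M + 7):
  M = 24 + 7 = 31
  T = 77 + 31 = 108
  D = 114
  C = 81 + 3·31 + 108 − 4·114 = -174
Policy B (T + 16, M − 53):
  M = 24 − 53 = -29
  T = 77 + (-29) (+16 from intervention) = 64
  D = 201 + 4·(-29) − 2·64 = -43
  C = 81 + 3·(-29) + 64 − 4·(-43) = 230
C: -174 − 230 = -404

-404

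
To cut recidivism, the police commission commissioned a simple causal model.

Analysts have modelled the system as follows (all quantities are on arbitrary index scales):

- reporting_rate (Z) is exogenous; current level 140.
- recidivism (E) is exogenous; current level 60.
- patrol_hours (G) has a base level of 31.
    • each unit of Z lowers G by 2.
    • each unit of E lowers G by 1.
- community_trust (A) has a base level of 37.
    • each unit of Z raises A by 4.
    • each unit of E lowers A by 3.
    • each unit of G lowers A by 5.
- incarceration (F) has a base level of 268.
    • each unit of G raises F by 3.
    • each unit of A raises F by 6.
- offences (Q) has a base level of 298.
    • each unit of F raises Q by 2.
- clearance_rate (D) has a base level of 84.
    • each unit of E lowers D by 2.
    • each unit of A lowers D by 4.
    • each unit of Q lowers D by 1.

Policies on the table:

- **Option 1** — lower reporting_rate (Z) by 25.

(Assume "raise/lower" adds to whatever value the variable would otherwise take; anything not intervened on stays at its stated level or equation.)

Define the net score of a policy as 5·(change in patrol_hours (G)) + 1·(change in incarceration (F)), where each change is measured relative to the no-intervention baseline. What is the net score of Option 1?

Baseline:
  Z = 140
  E = 60
  G = 31 − 2·140 − 60 = -309
  A = 37 + 4·140 − 3·60 − 5·(-309) = 1962
  F = 268 + 3·(-309) + 6·1962 = 11113
Option 1 (Z − 25):
  Z = 140 − 25 = 115
  E = 60
  G = 31 − 2·115 − 60 = -259
  A = 37 + 4·115 − 3·60 − 5·(-259) = 1612
  F = 268 + 3·(-259) + 6·1612 = 9163
ΔG = -259 − (-309) = 50; ΔF = 9163 − 11113 = -1950
Score = 5·50 + 1·(-1950) = -1700

-1700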